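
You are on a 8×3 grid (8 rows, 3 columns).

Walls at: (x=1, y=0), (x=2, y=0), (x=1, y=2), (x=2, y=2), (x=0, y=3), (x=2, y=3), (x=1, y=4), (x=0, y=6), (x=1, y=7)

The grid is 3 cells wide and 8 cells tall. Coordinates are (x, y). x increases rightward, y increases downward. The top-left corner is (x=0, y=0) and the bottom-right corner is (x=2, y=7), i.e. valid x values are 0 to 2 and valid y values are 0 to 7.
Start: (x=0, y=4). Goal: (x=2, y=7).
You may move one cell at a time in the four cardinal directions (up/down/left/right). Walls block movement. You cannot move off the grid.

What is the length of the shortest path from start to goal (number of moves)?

Answer: Shortest path length: 5

Derivation:
BFS from (x=0, y=4) until reaching (x=2, y=7):
  Distance 0: (x=0, y=4)
  Distance 1: (x=0, y=5)
  Distance 2: (x=1, y=5)
  Distance 3: (x=2, y=5), (x=1, y=6)
  Distance 4: (x=2, y=4), (x=2, y=6)
  Distance 5: (x=2, y=7)  <- goal reached here
One shortest path (5 moves): (x=0, y=4) -> (x=0, y=5) -> (x=1, y=5) -> (x=2, y=5) -> (x=2, y=6) -> (x=2, y=7)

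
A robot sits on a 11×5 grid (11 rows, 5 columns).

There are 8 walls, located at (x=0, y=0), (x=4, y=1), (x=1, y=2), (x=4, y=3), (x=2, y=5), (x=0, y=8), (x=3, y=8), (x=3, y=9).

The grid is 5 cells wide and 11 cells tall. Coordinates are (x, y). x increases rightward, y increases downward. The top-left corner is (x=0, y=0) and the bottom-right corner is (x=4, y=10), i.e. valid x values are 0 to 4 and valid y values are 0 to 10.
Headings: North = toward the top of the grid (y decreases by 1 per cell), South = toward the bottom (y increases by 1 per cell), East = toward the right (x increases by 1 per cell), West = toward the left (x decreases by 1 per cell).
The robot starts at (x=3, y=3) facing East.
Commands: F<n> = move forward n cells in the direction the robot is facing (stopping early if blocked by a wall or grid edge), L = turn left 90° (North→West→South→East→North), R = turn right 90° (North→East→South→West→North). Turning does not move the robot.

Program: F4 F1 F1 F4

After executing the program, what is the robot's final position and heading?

Answer: Final position: (x=3, y=3), facing East

Derivation:
Start: (x=3, y=3), facing East
  F4: move forward 0/4 (blocked), now at (x=3, y=3)
  F1: move forward 0/1 (blocked), now at (x=3, y=3)
  F1: move forward 0/1 (blocked), now at (x=3, y=3)
  F4: move forward 0/4 (blocked), now at (x=3, y=3)
Final: (x=3, y=3), facing East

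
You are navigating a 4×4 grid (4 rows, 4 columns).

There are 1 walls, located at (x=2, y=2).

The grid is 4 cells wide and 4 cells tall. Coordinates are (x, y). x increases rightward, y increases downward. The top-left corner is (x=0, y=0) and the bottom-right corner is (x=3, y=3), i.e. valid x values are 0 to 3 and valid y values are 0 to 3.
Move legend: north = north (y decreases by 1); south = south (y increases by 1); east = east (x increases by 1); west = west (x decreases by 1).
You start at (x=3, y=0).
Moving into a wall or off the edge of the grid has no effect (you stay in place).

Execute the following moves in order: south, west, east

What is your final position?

Answer: Final position: (x=3, y=1)

Derivation:
Start: (x=3, y=0)
  south (south): (x=3, y=0) -> (x=3, y=1)
  west (west): (x=3, y=1) -> (x=2, y=1)
  east (east): (x=2, y=1) -> (x=3, y=1)
Final: (x=3, y=1)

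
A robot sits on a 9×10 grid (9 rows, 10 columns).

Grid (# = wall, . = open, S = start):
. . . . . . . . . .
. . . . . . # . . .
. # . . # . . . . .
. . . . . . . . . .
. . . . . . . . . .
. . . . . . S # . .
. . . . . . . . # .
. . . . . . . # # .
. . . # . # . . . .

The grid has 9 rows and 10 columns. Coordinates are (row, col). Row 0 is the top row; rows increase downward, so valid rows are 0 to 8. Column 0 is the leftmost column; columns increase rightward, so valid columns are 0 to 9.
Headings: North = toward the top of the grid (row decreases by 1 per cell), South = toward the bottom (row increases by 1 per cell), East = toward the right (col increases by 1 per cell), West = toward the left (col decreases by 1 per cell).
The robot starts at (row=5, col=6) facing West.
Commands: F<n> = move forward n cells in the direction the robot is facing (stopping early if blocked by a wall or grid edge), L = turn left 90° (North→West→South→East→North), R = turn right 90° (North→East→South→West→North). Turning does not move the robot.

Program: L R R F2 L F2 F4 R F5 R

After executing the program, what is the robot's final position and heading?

Start: (row=5, col=6), facing West
  L: turn left, now facing South
  R: turn right, now facing West
  R: turn right, now facing North
  F2: move forward 2, now at (row=3, col=6)
  L: turn left, now facing West
  F2: move forward 2, now at (row=3, col=4)
  F4: move forward 4, now at (row=3, col=0)
  R: turn right, now facing North
  F5: move forward 3/5 (blocked), now at (row=0, col=0)
  R: turn right, now facing East
Final: (row=0, col=0), facing East

Answer: Final position: (row=0, col=0), facing East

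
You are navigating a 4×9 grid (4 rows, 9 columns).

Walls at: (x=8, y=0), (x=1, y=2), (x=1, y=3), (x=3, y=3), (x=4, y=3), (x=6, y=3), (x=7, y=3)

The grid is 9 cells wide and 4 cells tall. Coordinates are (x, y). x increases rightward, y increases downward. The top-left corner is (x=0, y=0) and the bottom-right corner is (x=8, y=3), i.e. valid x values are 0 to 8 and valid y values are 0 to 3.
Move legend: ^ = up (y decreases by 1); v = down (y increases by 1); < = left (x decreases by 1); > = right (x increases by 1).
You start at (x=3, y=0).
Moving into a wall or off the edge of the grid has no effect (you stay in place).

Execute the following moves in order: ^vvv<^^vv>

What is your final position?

Start: (x=3, y=0)
  ^ (up): blocked, stay at (x=3, y=0)
  v (down): (x=3, y=0) -> (x=3, y=1)
  v (down): (x=3, y=1) -> (x=3, y=2)
  v (down): blocked, stay at (x=3, y=2)
  < (left): (x=3, y=2) -> (x=2, y=2)
  ^ (up): (x=2, y=2) -> (x=2, y=1)
  ^ (up): (x=2, y=1) -> (x=2, y=0)
  v (down): (x=2, y=0) -> (x=2, y=1)
  v (down): (x=2, y=1) -> (x=2, y=2)
  > (right): (x=2, y=2) -> (x=3, y=2)
Final: (x=3, y=2)

Answer: Final position: (x=3, y=2)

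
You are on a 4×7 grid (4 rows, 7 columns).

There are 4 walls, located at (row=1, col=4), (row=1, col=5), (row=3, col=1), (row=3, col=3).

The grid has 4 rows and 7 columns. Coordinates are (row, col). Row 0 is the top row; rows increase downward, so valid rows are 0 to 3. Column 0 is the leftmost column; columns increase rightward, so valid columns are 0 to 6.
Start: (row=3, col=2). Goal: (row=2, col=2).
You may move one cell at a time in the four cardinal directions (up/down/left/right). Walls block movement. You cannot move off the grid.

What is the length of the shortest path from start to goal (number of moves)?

BFS from (row=3, col=2) until reaching (row=2, col=2):
  Distance 0: (row=3, col=2)
  Distance 1: (row=2, col=2)  <- goal reached here
One shortest path (1 moves): (row=3, col=2) -> (row=2, col=2)

Answer: Shortest path length: 1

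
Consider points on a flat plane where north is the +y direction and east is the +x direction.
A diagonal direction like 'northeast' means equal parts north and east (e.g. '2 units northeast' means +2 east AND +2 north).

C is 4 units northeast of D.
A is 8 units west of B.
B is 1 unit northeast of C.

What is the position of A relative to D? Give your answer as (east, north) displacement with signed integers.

Place D at the origin (east=0, north=0).
  C is 4 units northeast of D: delta (east=+4, north=+4); C at (east=4, north=4).
  B is 1 unit northeast of C: delta (east=+1, north=+1); B at (east=5, north=5).
  A is 8 units west of B: delta (east=-8, north=+0); A at (east=-3, north=5).
Therefore A relative to D: (east=-3, north=5).

Answer: A is at (east=-3, north=5) relative to D.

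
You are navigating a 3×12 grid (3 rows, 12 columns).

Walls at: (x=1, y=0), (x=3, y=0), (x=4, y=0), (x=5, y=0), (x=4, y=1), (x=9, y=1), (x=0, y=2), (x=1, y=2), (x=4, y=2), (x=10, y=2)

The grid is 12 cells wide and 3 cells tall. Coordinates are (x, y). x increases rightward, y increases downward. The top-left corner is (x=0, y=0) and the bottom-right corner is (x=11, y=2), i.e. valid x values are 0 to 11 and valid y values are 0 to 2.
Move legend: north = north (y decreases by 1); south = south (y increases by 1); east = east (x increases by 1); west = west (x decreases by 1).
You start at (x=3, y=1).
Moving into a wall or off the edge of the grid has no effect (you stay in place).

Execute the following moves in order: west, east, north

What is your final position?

Answer: Final position: (x=3, y=1)

Derivation:
Start: (x=3, y=1)
  west (west): (x=3, y=1) -> (x=2, y=1)
  east (east): (x=2, y=1) -> (x=3, y=1)
  north (north): blocked, stay at (x=3, y=1)
Final: (x=3, y=1)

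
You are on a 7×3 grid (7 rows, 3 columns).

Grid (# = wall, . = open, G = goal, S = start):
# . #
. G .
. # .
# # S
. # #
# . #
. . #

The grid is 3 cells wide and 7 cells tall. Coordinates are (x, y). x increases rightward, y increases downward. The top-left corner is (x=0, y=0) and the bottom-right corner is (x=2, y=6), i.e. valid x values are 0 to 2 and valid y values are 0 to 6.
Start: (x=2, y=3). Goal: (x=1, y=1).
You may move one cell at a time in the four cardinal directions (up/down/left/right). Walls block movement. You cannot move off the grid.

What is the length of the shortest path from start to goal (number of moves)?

Answer: Shortest path length: 3

Derivation:
BFS from (x=2, y=3) until reaching (x=1, y=1):
  Distance 0: (x=2, y=3)
  Distance 1: (x=2, y=2)
  Distance 2: (x=2, y=1)
  Distance 3: (x=1, y=1)  <- goal reached here
One shortest path (3 moves): (x=2, y=3) -> (x=2, y=2) -> (x=2, y=1) -> (x=1, y=1)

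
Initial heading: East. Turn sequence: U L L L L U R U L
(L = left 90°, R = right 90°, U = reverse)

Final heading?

Start: East
  U (U-turn (180°)) -> West
  L (left (90° counter-clockwise)) -> South
  L (left (90° counter-clockwise)) -> East
  L (left (90° counter-clockwise)) -> North
  L (left (90° counter-clockwise)) -> West
  U (U-turn (180°)) -> East
  R (right (90° clockwise)) -> South
  U (U-turn (180°)) -> North
  L (left (90° counter-clockwise)) -> West
Final: West

Answer: Final heading: West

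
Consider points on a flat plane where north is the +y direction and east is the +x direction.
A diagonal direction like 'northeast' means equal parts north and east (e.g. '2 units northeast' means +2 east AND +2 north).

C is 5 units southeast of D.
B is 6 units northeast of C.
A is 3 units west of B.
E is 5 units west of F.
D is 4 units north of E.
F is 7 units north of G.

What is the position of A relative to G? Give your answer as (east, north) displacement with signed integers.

Place G at the origin (east=0, north=0).
  F is 7 units north of G: delta (east=+0, north=+7); F at (east=0, north=7).
  E is 5 units west of F: delta (east=-5, north=+0); E at (east=-5, north=7).
  D is 4 units north of E: delta (east=+0, north=+4); D at (east=-5, north=11).
  C is 5 units southeast of D: delta (east=+5, north=-5); C at (east=0, north=6).
  B is 6 units northeast of C: delta (east=+6, north=+6); B at (east=6, north=12).
  A is 3 units west of B: delta (east=-3, north=+0); A at (east=3, north=12).
Therefore A relative to G: (east=3, north=12).

Answer: A is at (east=3, north=12) relative to G.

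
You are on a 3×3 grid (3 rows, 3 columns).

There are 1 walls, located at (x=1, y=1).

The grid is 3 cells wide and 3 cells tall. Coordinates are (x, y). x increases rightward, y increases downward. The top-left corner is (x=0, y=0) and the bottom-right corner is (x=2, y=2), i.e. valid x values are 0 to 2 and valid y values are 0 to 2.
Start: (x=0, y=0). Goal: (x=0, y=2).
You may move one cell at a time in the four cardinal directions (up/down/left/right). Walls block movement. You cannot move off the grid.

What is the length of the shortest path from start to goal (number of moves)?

Answer: Shortest path length: 2

Derivation:
BFS from (x=0, y=0) until reaching (x=0, y=2):
  Distance 0: (x=0, y=0)
  Distance 1: (x=1, y=0), (x=0, y=1)
  Distance 2: (x=2, y=0), (x=0, y=2)  <- goal reached here
One shortest path (2 moves): (x=0, y=0) -> (x=0, y=1) -> (x=0, y=2)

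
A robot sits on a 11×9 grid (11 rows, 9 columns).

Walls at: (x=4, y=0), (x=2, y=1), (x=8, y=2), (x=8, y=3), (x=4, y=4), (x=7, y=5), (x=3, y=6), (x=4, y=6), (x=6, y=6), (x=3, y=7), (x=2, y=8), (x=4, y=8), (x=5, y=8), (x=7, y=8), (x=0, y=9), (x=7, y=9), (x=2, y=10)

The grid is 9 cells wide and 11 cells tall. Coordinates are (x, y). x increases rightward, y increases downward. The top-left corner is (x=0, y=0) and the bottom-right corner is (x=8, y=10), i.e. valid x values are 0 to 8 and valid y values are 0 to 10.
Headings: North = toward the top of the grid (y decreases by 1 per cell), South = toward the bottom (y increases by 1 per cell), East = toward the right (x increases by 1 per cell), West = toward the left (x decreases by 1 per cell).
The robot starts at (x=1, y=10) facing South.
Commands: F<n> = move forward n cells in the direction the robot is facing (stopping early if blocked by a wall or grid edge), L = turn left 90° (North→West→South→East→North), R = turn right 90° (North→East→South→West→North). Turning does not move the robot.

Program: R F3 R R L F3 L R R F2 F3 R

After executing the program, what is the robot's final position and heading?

Start: (x=1, y=10), facing South
  R: turn right, now facing West
  F3: move forward 1/3 (blocked), now at (x=0, y=10)
  R: turn right, now facing North
  R: turn right, now facing East
  L: turn left, now facing North
  F3: move forward 0/3 (blocked), now at (x=0, y=10)
  L: turn left, now facing West
  R: turn right, now facing North
  R: turn right, now facing East
  F2: move forward 1/2 (blocked), now at (x=1, y=10)
  F3: move forward 0/3 (blocked), now at (x=1, y=10)
  R: turn right, now facing South
Final: (x=1, y=10), facing South

Answer: Final position: (x=1, y=10), facing South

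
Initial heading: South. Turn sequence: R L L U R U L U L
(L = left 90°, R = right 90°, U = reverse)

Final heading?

Start: South
  R (right (90° clockwise)) -> West
  L (left (90° counter-clockwise)) -> South
  L (left (90° counter-clockwise)) -> East
  U (U-turn (180°)) -> West
  R (right (90° clockwise)) -> North
  U (U-turn (180°)) -> South
  L (left (90° counter-clockwise)) -> East
  U (U-turn (180°)) -> West
  L (left (90° counter-clockwise)) -> South
Final: South

Answer: Final heading: South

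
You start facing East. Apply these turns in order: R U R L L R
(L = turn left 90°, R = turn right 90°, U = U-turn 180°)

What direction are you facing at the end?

Answer: Final heading: North

Derivation:
Start: East
  R (right (90° clockwise)) -> South
  U (U-turn (180°)) -> North
  R (right (90° clockwise)) -> East
  L (left (90° counter-clockwise)) -> North
  L (left (90° counter-clockwise)) -> West
  R (right (90° clockwise)) -> North
Final: North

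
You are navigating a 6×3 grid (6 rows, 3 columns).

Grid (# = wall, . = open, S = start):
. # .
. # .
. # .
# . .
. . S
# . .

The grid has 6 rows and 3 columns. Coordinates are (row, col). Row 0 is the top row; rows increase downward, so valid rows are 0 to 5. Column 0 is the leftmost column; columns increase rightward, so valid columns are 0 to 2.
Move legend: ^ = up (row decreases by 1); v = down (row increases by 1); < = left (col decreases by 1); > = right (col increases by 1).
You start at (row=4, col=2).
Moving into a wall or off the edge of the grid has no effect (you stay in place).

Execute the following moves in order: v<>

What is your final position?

Start: (row=4, col=2)
  v (down): (row=4, col=2) -> (row=5, col=2)
  < (left): (row=5, col=2) -> (row=5, col=1)
  > (right): (row=5, col=1) -> (row=5, col=2)
Final: (row=5, col=2)

Answer: Final position: (row=5, col=2)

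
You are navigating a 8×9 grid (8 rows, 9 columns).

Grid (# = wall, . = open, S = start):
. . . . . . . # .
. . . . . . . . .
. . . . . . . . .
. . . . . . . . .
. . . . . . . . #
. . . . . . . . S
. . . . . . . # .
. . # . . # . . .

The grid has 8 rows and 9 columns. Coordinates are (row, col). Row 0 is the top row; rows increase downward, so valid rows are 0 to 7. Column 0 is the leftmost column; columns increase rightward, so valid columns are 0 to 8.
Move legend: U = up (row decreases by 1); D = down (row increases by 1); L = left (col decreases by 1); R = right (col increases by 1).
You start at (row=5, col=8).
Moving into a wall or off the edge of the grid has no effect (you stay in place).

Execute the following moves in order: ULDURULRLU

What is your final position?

Answer: Final position: (row=2, col=6)

Derivation:
Start: (row=5, col=8)
  U (up): blocked, stay at (row=5, col=8)
  L (left): (row=5, col=8) -> (row=5, col=7)
  D (down): blocked, stay at (row=5, col=7)
  U (up): (row=5, col=7) -> (row=4, col=7)
  R (right): blocked, stay at (row=4, col=7)
  U (up): (row=4, col=7) -> (row=3, col=7)
  L (left): (row=3, col=7) -> (row=3, col=6)
  R (right): (row=3, col=6) -> (row=3, col=7)
  L (left): (row=3, col=7) -> (row=3, col=6)
  U (up): (row=3, col=6) -> (row=2, col=6)
Final: (row=2, col=6)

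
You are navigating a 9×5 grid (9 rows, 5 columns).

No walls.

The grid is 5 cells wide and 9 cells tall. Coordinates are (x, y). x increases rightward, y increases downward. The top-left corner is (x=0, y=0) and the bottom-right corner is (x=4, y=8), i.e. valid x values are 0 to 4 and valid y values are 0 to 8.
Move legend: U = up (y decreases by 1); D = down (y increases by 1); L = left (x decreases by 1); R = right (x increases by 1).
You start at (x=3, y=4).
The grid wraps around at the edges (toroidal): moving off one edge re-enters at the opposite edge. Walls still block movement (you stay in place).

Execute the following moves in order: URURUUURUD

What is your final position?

Answer: Final position: (x=1, y=8)

Derivation:
Start: (x=3, y=4)
  U (up): (x=3, y=4) -> (x=3, y=3)
  R (right): (x=3, y=3) -> (x=4, y=3)
  U (up): (x=4, y=3) -> (x=4, y=2)
  R (right): (x=4, y=2) -> (x=0, y=2)
  U (up): (x=0, y=2) -> (x=0, y=1)
  U (up): (x=0, y=1) -> (x=0, y=0)
  U (up): (x=0, y=0) -> (x=0, y=8)
  R (right): (x=0, y=8) -> (x=1, y=8)
  U (up): (x=1, y=8) -> (x=1, y=7)
  D (down): (x=1, y=7) -> (x=1, y=8)
Final: (x=1, y=8)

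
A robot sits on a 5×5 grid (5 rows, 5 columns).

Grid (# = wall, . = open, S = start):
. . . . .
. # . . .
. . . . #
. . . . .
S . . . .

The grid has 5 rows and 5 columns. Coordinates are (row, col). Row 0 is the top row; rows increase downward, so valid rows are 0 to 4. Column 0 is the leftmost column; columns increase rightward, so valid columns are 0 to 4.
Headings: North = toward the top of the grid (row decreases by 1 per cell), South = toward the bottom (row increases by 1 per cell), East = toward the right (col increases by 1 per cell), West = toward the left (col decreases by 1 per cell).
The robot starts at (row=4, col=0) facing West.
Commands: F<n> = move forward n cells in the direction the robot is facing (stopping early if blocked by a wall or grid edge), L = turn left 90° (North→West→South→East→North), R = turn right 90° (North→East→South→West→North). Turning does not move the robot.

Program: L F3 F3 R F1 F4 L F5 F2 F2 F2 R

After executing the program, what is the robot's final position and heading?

Answer: Final position: (row=4, col=0), facing West

Derivation:
Start: (row=4, col=0), facing West
  L: turn left, now facing South
  F3: move forward 0/3 (blocked), now at (row=4, col=0)
  F3: move forward 0/3 (blocked), now at (row=4, col=0)
  R: turn right, now facing West
  F1: move forward 0/1 (blocked), now at (row=4, col=0)
  F4: move forward 0/4 (blocked), now at (row=4, col=0)
  L: turn left, now facing South
  F5: move forward 0/5 (blocked), now at (row=4, col=0)
  [×3]F2: move forward 0/2 (blocked), now at (row=4, col=0)
  R: turn right, now facing West
Final: (row=4, col=0), facing West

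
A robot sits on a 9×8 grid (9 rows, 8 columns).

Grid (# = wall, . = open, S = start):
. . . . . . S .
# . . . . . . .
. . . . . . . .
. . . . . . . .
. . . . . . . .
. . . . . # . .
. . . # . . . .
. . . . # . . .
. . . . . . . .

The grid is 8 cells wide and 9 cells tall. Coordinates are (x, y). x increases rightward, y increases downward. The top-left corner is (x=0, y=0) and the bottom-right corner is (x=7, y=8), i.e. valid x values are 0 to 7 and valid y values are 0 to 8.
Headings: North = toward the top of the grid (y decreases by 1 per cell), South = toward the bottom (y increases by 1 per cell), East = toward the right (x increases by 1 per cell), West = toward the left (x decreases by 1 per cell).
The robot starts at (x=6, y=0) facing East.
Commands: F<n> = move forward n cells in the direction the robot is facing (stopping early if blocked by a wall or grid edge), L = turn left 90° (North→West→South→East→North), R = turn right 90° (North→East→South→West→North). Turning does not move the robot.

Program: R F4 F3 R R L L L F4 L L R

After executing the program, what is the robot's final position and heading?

Start: (x=6, y=0), facing East
  R: turn right, now facing South
  F4: move forward 4, now at (x=6, y=4)
  F3: move forward 3, now at (x=6, y=7)
  R: turn right, now facing West
  R: turn right, now facing North
  L: turn left, now facing West
  L: turn left, now facing South
  L: turn left, now facing East
  F4: move forward 1/4 (blocked), now at (x=7, y=7)
  L: turn left, now facing North
  L: turn left, now facing West
  R: turn right, now facing North
Final: (x=7, y=7), facing North

Answer: Final position: (x=7, y=7), facing North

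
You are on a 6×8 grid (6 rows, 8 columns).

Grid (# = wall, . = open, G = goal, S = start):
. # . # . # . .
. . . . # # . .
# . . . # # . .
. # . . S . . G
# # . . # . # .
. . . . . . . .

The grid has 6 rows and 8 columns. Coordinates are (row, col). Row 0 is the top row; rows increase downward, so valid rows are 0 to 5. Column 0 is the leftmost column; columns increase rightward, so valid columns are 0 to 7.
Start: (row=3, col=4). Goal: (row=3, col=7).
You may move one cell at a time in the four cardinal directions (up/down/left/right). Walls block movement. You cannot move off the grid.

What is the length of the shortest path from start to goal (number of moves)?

Answer: Shortest path length: 3

Derivation:
BFS from (row=3, col=4) until reaching (row=3, col=7):
  Distance 0: (row=3, col=4)
  Distance 1: (row=3, col=3), (row=3, col=5)
  Distance 2: (row=2, col=3), (row=3, col=2), (row=3, col=6), (row=4, col=3), (row=4, col=5)
  Distance 3: (row=1, col=3), (row=2, col=2), (row=2, col=6), (row=3, col=7), (row=4, col=2), (row=5, col=3), (row=5, col=5)  <- goal reached here
One shortest path (3 moves): (row=3, col=4) -> (row=3, col=5) -> (row=3, col=6) -> (row=3, col=7)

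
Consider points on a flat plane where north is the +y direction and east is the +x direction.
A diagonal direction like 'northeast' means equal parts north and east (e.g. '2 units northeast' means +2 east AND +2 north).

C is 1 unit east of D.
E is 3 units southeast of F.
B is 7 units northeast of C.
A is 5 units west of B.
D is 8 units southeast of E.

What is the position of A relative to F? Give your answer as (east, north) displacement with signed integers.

Answer: A is at (east=14, north=-4) relative to F.

Derivation:
Place F at the origin (east=0, north=0).
  E is 3 units southeast of F: delta (east=+3, north=-3); E at (east=3, north=-3).
  D is 8 units southeast of E: delta (east=+8, north=-8); D at (east=11, north=-11).
  C is 1 unit east of D: delta (east=+1, north=+0); C at (east=12, north=-11).
  B is 7 units northeast of C: delta (east=+7, north=+7); B at (east=19, north=-4).
  A is 5 units west of B: delta (east=-5, north=+0); A at (east=14, north=-4).
Therefore A relative to F: (east=14, north=-4).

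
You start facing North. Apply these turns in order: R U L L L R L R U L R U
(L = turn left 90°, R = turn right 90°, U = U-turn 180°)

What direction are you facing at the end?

Start: North
  R (right (90° clockwise)) -> East
  U (U-turn (180°)) -> West
  L (left (90° counter-clockwise)) -> South
  L (left (90° counter-clockwise)) -> East
  L (left (90° counter-clockwise)) -> North
  R (right (90° clockwise)) -> East
  L (left (90° counter-clockwise)) -> North
  R (right (90° clockwise)) -> East
  U (U-turn (180°)) -> West
  L (left (90° counter-clockwise)) -> South
  R (right (90° clockwise)) -> West
  U (U-turn (180°)) -> East
Final: East

Answer: Final heading: East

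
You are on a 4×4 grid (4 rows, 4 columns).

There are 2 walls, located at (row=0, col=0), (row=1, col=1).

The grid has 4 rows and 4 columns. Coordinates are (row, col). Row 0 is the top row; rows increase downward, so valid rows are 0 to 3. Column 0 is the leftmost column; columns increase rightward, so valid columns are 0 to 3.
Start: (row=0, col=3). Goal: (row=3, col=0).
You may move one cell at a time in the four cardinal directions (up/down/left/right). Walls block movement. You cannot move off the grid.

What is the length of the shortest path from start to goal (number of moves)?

Answer: Shortest path length: 6

Derivation:
BFS from (row=0, col=3) until reaching (row=3, col=0):
  Distance 0: (row=0, col=3)
  Distance 1: (row=0, col=2), (row=1, col=3)
  Distance 2: (row=0, col=1), (row=1, col=2), (row=2, col=3)
  Distance 3: (row=2, col=2), (row=3, col=3)
  Distance 4: (row=2, col=1), (row=3, col=2)
  Distance 5: (row=2, col=0), (row=3, col=1)
  Distance 6: (row=1, col=0), (row=3, col=0)  <- goal reached here
One shortest path (6 moves): (row=0, col=3) -> (row=0, col=2) -> (row=1, col=2) -> (row=2, col=2) -> (row=2, col=1) -> (row=2, col=0) -> (row=3, col=0)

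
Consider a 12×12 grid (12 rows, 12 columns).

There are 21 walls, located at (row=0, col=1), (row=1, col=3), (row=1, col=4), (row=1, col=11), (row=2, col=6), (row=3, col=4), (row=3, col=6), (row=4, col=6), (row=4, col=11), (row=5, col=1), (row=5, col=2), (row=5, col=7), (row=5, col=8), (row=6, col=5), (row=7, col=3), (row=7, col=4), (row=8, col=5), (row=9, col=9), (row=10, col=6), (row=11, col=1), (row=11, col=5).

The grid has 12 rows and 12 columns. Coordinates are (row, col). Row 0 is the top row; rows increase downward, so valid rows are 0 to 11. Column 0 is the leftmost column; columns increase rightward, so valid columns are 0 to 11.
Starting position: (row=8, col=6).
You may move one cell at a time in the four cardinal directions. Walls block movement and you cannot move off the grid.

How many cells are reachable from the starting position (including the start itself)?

Answer: Reachable cells: 123

Derivation:
BFS flood-fill from (row=8, col=6):
  Distance 0: (row=8, col=6)
  Distance 1: (row=7, col=6), (row=8, col=7), (row=9, col=6)
  Distance 2: (row=6, col=6), (row=7, col=5), (row=7, col=7), (row=8, col=8), (row=9, col=5), (row=9, col=7)
  Distance 3: (row=5, col=6), (row=6, col=7), (row=7, col=8), (row=8, col=9), (row=9, col=4), (row=9, col=8), (row=10, col=5), (row=10, col=7)
  Distance 4: (row=5, col=5), (row=6, col=8), (row=7, col=9), (row=8, col=4), (row=8, col=10), (row=9, col=3), (row=10, col=4), (row=10, col=8), (row=11, col=7)
  Distance 5: (row=4, col=5), (row=5, col=4), (row=6, col=9), (row=7, col=10), (row=8, col=3), (row=8, col=11), (row=9, col=2), (row=9, col=10), (row=10, col=3), (row=10, col=9), (row=11, col=4), (row=11, col=6), (row=11, col=8)
  Distance 6: (row=3, col=5), (row=4, col=4), (row=5, col=3), (row=5, col=9), (row=6, col=4), (row=6, col=10), (row=7, col=11), (row=8, col=2), (row=9, col=1), (row=9, col=11), (row=10, col=2), (row=10, col=10), (row=11, col=3), (row=11, col=9)
  Distance 7: (row=2, col=5), (row=4, col=3), (row=4, col=9), (row=5, col=10), (row=6, col=3), (row=6, col=11), (row=7, col=2), (row=8, col=1), (row=9, col=0), (row=10, col=1), (row=10, col=11), (row=11, col=2), (row=11, col=10)
  Distance 8: (row=1, col=5), (row=2, col=4), (row=3, col=3), (row=3, col=9), (row=4, col=2), (row=4, col=8), (row=4, col=10), (row=5, col=11), (row=6, col=2), (row=7, col=1), (row=8, col=0), (row=10, col=0), (row=11, col=11)
  Distance 9: (row=0, col=5), (row=1, col=6), (row=2, col=3), (row=2, col=9), (row=3, col=2), (row=3, col=8), (row=3, col=10), (row=4, col=1), (row=4, col=7), (row=6, col=1), (row=7, col=0), (row=11, col=0)
  Distance 10: (row=0, col=4), (row=0, col=6), (row=1, col=7), (row=1, col=9), (row=2, col=2), (row=2, col=8), (row=2, col=10), (row=3, col=1), (row=3, col=7), (row=3, col=11), (row=4, col=0), (row=6, col=0)
  Distance 11: (row=0, col=3), (row=0, col=7), (row=0, col=9), (row=1, col=2), (row=1, col=8), (row=1, col=10), (row=2, col=1), (row=2, col=7), (row=2, col=11), (row=3, col=0), (row=5, col=0)
  Distance 12: (row=0, col=2), (row=0, col=8), (row=0, col=10), (row=1, col=1), (row=2, col=0)
  Distance 13: (row=0, col=11), (row=1, col=0)
  Distance 14: (row=0, col=0)
Total reachable: 123 (grid has 123 open cells total)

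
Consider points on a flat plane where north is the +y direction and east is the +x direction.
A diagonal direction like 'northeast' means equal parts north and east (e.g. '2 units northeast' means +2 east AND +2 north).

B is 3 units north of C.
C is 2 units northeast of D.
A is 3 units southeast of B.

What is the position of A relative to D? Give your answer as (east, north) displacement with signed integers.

Answer: A is at (east=5, north=2) relative to D.

Derivation:
Place D at the origin (east=0, north=0).
  C is 2 units northeast of D: delta (east=+2, north=+2); C at (east=2, north=2).
  B is 3 units north of C: delta (east=+0, north=+3); B at (east=2, north=5).
  A is 3 units southeast of B: delta (east=+3, north=-3); A at (east=5, north=2).
Therefore A relative to D: (east=5, north=2).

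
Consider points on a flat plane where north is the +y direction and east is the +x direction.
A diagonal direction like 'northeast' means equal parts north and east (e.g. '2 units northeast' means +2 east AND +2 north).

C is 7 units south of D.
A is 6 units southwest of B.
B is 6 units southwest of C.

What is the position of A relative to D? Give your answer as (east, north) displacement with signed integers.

Answer: A is at (east=-12, north=-19) relative to D.

Derivation:
Place D at the origin (east=0, north=0).
  C is 7 units south of D: delta (east=+0, north=-7); C at (east=0, north=-7).
  B is 6 units southwest of C: delta (east=-6, north=-6); B at (east=-6, north=-13).
  A is 6 units southwest of B: delta (east=-6, north=-6); A at (east=-12, north=-19).
Therefore A relative to D: (east=-12, north=-19).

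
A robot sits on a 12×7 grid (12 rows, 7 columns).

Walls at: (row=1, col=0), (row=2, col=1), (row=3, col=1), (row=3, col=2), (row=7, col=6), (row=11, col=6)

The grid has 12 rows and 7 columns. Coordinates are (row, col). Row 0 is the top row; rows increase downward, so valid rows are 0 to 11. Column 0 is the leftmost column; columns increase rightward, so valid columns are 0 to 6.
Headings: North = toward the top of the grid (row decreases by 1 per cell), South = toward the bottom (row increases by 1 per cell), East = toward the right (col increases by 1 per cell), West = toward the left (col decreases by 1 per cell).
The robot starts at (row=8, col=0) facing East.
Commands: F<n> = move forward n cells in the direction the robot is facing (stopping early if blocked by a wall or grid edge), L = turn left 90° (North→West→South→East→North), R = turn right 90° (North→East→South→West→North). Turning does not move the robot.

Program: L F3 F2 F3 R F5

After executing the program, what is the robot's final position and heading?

Start: (row=8, col=0), facing East
  L: turn left, now facing North
  F3: move forward 3, now at (row=5, col=0)
  F2: move forward 2, now at (row=3, col=0)
  F3: move forward 1/3 (blocked), now at (row=2, col=0)
  R: turn right, now facing East
  F5: move forward 0/5 (blocked), now at (row=2, col=0)
Final: (row=2, col=0), facing East

Answer: Final position: (row=2, col=0), facing East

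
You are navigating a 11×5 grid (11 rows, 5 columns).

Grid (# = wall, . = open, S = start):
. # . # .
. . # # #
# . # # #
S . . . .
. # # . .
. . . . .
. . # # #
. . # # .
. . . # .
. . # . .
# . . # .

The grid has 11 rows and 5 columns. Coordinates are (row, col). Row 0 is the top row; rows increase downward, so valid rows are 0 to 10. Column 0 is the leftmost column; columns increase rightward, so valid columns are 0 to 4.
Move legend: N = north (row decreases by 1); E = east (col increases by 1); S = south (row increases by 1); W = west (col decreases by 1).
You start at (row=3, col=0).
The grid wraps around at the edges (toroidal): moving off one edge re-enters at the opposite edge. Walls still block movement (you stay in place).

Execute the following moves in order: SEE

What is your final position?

Start: (row=3, col=0)
  S (south): (row=3, col=0) -> (row=4, col=0)
  E (east): blocked, stay at (row=4, col=0)
  E (east): blocked, stay at (row=4, col=0)
Final: (row=4, col=0)

Answer: Final position: (row=4, col=0)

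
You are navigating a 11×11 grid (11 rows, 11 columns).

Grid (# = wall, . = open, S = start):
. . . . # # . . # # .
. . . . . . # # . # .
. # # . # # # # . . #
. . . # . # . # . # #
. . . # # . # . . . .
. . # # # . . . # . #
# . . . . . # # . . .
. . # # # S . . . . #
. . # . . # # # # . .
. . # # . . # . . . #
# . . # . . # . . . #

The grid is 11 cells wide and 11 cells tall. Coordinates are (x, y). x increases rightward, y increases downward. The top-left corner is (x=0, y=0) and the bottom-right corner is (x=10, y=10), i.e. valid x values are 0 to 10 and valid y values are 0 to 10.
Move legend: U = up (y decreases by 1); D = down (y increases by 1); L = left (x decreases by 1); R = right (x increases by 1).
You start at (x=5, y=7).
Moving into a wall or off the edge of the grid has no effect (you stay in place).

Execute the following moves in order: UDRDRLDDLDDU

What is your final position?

Start: (x=5, y=7)
  U (up): (x=5, y=7) -> (x=5, y=6)
  D (down): (x=5, y=6) -> (x=5, y=7)
  R (right): (x=5, y=7) -> (x=6, y=7)
  D (down): blocked, stay at (x=6, y=7)
  R (right): (x=6, y=7) -> (x=7, y=7)
  L (left): (x=7, y=7) -> (x=6, y=7)
  D (down): blocked, stay at (x=6, y=7)
  D (down): blocked, stay at (x=6, y=7)
  L (left): (x=6, y=7) -> (x=5, y=7)
  D (down): blocked, stay at (x=5, y=7)
  D (down): blocked, stay at (x=5, y=7)
  U (up): (x=5, y=7) -> (x=5, y=6)
Final: (x=5, y=6)

Answer: Final position: (x=5, y=6)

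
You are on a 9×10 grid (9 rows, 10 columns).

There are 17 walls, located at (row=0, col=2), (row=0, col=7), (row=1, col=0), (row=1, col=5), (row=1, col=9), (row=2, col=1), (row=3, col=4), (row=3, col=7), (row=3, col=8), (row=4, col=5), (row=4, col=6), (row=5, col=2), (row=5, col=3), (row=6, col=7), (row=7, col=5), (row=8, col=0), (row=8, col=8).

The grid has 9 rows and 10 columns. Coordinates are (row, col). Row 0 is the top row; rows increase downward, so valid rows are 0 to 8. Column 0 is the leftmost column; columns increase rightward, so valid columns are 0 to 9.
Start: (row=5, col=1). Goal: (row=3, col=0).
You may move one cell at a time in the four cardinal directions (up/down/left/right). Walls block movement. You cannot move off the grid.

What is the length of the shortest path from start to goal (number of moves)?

Answer: Shortest path length: 3

Derivation:
BFS from (row=5, col=1) until reaching (row=3, col=0):
  Distance 0: (row=5, col=1)
  Distance 1: (row=4, col=1), (row=5, col=0), (row=6, col=1)
  Distance 2: (row=3, col=1), (row=4, col=0), (row=4, col=2), (row=6, col=0), (row=6, col=2), (row=7, col=1)
  Distance 3: (row=3, col=0), (row=3, col=2), (row=4, col=3), (row=6, col=3), (row=7, col=0), (row=7, col=2), (row=8, col=1)  <- goal reached here
One shortest path (3 moves): (row=5, col=1) -> (row=5, col=0) -> (row=4, col=0) -> (row=3, col=0)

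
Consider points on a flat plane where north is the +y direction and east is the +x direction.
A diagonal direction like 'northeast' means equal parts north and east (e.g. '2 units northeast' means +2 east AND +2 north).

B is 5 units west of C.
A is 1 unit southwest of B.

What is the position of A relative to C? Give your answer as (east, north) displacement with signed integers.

Place C at the origin (east=0, north=0).
  B is 5 units west of C: delta (east=-5, north=+0); B at (east=-5, north=0).
  A is 1 unit southwest of B: delta (east=-1, north=-1); A at (east=-6, north=-1).
Therefore A relative to C: (east=-6, north=-1).

Answer: A is at (east=-6, north=-1) relative to C.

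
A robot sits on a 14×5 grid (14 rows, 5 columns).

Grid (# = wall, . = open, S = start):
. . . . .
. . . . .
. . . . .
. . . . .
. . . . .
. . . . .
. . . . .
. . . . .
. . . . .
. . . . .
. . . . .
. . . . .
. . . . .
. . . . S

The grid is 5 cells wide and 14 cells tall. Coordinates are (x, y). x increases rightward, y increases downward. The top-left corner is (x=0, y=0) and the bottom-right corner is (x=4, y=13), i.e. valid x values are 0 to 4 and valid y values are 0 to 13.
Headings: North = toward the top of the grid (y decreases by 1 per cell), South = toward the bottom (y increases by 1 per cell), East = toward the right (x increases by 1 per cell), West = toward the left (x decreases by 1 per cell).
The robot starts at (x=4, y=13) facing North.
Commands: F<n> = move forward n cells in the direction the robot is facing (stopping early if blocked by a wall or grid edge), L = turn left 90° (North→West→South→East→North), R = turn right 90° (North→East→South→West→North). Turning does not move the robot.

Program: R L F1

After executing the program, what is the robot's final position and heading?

Start: (x=4, y=13), facing North
  R: turn right, now facing East
  L: turn left, now facing North
  F1: move forward 1, now at (x=4, y=12)
Final: (x=4, y=12), facing North

Answer: Final position: (x=4, y=12), facing North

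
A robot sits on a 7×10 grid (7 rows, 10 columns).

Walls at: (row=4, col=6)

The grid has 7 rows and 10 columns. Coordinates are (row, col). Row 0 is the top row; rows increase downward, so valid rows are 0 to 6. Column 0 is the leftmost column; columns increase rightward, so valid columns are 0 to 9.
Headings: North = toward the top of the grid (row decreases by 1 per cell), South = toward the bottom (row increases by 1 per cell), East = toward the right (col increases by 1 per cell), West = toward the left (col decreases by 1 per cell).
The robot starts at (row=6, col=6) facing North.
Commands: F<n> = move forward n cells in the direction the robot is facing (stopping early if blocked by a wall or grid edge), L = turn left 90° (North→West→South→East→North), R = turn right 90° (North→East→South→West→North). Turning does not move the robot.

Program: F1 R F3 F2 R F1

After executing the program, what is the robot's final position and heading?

Answer: Final position: (row=6, col=9), facing South

Derivation:
Start: (row=6, col=6), facing North
  F1: move forward 1, now at (row=5, col=6)
  R: turn right, now facing East
  F3: move forward 3, now at (row=5, col=9)
  F2: move forward 0/2 (blocked), now at (row=5, col=9)
  R: turn right, now facing South
  F1: move forward 1, now at (row=6, col=9)
Final: (row=6, col=9), facing South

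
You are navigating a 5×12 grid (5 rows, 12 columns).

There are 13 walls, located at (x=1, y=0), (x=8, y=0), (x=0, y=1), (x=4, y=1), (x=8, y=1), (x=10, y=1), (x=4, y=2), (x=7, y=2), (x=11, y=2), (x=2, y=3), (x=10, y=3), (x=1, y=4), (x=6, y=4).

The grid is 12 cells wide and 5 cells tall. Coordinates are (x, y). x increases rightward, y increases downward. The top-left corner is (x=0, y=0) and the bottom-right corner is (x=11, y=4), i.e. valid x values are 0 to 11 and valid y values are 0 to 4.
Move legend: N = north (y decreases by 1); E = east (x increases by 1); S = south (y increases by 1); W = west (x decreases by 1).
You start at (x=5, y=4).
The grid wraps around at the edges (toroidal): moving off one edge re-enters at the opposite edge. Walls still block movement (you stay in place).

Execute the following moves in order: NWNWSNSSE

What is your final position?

Start: (x=5, y=4)
  N (north): (x=5, y=4) -> (x=5, y=3)
  W (west): (x=5, y=3) -> (x=4, y=3)
  N (north): blocked, stay at (x=4, y=3)
  W (west): (x=4, y=3) -> (x=3, y=3)
  S (south): (x=3, y=3) -> (x=3, y=4)
  N (north): (x=3, y=4) -> (x=3, y=3)
  S (south): (x=3, y=3) -> (x=3, y=4)
  S (south): (x=3, y=4) -> (x=3, y=0)
  E (east): (x=3, y=0) -> (x=4, y=0)
Final: (x=4, y=0)

Answer: Final position: (x=4, y=0)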